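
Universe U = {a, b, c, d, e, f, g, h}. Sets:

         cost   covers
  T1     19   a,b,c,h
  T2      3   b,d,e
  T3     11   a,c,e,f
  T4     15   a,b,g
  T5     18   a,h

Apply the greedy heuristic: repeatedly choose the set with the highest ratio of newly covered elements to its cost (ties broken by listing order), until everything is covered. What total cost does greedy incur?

47

Pick 1: T2 adds 3 new (b, d, e) at cost 3 (ratio 3/3).
Pick 2: T3 adds 3 new (a, c, f) at cost 11 (ratio 3/11).
Pick 3: T4 adds 1 new (g) at cost 15 (ratio 1/15).
Pick 4: T5 adds 1 new (h) at cost 18 (ratio 1/18).
Greedy total cost: 3 + 11 + 15 + 18 = 47.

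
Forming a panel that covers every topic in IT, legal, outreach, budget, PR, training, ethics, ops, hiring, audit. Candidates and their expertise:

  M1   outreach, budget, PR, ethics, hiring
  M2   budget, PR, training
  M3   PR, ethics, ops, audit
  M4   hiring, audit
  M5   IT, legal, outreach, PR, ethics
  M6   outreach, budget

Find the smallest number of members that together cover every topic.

M1, M2, M3, M5 together cover {IT, legal, outreach, budget, PR, training, ethics, ops, hiring, audit} — every topic.
No 3 of the 6 members cover everything (all 20 triples fall short), so 4 is minimum.

4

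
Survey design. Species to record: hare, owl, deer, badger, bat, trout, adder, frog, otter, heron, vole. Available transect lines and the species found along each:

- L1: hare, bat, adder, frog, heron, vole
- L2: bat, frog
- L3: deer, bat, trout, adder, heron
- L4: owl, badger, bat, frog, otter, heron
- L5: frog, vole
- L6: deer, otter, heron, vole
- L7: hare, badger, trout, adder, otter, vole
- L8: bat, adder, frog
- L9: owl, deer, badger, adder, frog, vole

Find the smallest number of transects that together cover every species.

3

L1, L3, L4 together cover {hare, owl, deer, badger, bat, trout, adder, frog, otter, heron, vole} — every species.
No 2 of the 9 transects cover everything (all 36 pairs fall short), so 3 is minimum.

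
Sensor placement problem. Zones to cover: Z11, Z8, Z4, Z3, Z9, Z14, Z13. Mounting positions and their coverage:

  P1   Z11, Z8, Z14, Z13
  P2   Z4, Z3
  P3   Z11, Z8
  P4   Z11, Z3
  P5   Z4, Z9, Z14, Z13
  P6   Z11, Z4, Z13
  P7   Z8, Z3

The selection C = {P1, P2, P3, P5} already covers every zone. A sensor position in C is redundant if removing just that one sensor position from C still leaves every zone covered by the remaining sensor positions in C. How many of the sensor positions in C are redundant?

Drop P1: the rest still cover every zone — redundant.
Drop P2: Z3 uncovered — not redundant.
Drop P3: the rest still cover every zone — redundant.
Drop P5: Z9 uncovered — not redundant.
2 redundant: P1, P3.

2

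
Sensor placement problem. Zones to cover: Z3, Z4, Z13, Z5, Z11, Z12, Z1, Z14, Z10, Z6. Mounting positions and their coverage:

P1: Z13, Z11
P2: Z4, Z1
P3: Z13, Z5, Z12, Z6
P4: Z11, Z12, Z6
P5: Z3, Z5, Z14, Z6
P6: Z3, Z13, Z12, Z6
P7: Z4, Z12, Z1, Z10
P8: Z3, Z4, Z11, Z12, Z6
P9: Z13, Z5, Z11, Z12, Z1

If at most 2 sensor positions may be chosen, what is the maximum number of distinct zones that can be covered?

Choosing P5, P7 covers {Z3, Z4, Z5, Z12, Z1, Z14, Z10, Z6} — 8 zones.
No choice of 2 sensor positions does better; here Z13, Z11 are left uncovered.

8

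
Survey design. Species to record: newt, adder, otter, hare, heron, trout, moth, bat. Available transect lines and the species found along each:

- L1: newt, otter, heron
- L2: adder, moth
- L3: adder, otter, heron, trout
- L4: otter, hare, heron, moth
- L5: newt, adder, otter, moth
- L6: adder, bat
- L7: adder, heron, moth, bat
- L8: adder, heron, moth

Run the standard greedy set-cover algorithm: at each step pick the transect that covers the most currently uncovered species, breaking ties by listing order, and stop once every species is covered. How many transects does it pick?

Pick 1: L3 covers 4 new species (adder, otter, heron, trout).
Pick 2: L4 covers 2 new species (hare, moth).
Pick 3: L1 covers 1 new species (newt).
Pick 4: L6 covers 1 new species (bat).
Greedy uses 4 transects.

4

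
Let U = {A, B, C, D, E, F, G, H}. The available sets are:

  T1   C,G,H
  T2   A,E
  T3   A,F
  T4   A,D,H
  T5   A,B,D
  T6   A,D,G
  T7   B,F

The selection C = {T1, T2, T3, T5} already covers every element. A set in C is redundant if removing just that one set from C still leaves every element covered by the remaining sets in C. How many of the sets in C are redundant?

0

Drop T1: C, G, H uncovered — not redundant.
Drop T2: E uncovered — not redundant.
Drop T3: F uncovered — not redundant.
Drop T5: B, D uncovered — not redundant.
None of the sets in C is redundant.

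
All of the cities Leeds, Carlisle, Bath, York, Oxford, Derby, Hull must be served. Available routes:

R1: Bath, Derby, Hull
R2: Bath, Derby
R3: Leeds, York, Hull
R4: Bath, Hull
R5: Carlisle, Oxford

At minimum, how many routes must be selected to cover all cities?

R1, R3, R5 together cover {Leeds, Carlisle, Bath, York, Oxford, Derby, Hull} — every city.
No 2 of the 5 routes cover everything (all 10 pairs fall short), so 3 is minimum.

3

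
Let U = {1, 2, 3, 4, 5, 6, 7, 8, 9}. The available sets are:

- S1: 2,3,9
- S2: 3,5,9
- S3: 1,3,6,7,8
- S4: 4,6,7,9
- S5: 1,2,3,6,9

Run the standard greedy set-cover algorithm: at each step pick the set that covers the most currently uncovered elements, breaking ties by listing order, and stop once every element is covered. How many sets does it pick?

Pick 1: S3 covers 5 new elements (1, 3, 6, 7, 8).
Pick 2: S1 covers 2 new elements (2, 9).
Pick 3: S2 covers 1 new elements (5).
Pick 4: S4 covers 1 new elements (4).
Greedy uses 4 sets.

4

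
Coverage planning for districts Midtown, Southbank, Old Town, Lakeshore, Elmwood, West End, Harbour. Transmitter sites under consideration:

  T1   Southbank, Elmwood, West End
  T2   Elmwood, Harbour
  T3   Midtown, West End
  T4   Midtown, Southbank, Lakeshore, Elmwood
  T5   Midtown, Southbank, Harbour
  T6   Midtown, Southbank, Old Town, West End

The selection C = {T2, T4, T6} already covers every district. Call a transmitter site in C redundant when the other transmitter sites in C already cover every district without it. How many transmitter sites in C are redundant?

Drop T2: Harbour uncovered — not redundant.
Drop T4: Lakeshore uncovered — not redundant.
Drop T6: Old Town, West End uncovered — not redundant.
None of the transmitter sites in C is redundant.

0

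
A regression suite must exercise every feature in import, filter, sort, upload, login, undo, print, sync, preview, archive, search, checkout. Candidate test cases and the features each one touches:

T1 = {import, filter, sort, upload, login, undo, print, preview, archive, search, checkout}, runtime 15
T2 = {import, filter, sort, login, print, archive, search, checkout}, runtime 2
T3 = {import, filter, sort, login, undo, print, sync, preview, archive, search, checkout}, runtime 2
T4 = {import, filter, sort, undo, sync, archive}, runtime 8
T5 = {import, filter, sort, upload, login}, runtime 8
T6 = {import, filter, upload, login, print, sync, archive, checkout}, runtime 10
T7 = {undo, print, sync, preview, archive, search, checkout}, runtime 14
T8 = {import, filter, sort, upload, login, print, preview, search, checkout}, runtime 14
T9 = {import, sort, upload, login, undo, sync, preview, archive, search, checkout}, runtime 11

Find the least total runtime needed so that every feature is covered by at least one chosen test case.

10

T3, T5 cover every feature at runtime 2 + 8 = 10.
Any cover uses at least 2 test cases; among all covering selections none totals below 10.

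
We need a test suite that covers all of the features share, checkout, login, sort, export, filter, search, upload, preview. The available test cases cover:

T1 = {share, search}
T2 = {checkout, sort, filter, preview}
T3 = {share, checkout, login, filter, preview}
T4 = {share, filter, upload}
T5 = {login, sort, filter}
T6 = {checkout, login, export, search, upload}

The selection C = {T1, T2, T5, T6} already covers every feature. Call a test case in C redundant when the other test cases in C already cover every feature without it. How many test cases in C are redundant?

Drop T1: share uncovered — not redundant.
Drop T2: preview uncovered — not redundant.
Drop T5: the rest still cover every feature — redundant.
Drop T6: export, upload uncovered — not redundant.
1 redundant: T5.

1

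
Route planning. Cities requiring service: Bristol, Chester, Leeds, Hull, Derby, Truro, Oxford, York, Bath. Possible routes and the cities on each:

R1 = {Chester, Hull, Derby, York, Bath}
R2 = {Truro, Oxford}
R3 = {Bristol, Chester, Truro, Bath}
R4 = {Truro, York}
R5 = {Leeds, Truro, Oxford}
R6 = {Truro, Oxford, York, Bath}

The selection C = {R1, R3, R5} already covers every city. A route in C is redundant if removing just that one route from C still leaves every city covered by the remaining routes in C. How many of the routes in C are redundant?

0

Drop R1: Hull, Derby, York uncovered — not redundant.
Drop R3: Bristol uncovered — not redundant.
Drop R5: Leeds, Oxford uncovered — not redundant.
None of the routes in C is redundant.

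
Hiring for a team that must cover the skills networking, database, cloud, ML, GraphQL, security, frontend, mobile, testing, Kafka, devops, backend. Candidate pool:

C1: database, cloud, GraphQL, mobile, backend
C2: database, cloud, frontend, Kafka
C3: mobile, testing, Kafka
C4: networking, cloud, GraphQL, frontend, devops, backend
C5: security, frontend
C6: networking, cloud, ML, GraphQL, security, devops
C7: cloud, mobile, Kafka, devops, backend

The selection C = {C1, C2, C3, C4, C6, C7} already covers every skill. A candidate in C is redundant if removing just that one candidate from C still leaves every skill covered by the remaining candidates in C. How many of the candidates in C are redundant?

Drop C1: the rest still cover every skill — redundant.
Drop C2: the rest still cover every skill — redundant.
Drop C3: testing uncovered — not redundant.
Drop C4: the rest still cover every skill — redundant.
Drop C6: ML, security uncovered — not redundant.
Drop C7: the rest still cover every skill — redundant.
4 redundant: C1, C2, C4, C7.

4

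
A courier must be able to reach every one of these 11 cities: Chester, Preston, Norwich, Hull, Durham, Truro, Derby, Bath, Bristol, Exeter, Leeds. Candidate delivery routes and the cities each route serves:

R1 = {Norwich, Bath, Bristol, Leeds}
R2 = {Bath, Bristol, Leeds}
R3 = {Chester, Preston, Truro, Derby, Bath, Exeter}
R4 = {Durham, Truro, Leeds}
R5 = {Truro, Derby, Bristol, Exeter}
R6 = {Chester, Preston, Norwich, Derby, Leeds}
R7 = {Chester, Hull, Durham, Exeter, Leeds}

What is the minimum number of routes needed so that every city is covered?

3

R1, R3, R7 together cover {Chester, Preston, Norwich, Hull, Durham, Truro, Derby, Bath, Bristol, Exeter, Leeds} — every city.
No 2 of the 7 routes cover everything (all 21 pairs fall short), so 3 is minimum.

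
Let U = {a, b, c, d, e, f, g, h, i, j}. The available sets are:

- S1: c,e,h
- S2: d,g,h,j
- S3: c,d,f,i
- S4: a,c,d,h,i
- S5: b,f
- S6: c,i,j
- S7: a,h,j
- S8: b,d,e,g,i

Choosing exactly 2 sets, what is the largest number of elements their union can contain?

Choosing S4, S8 covers {a, b, c, d, e, g, h, i} — 8 elements.
No choice of 2 sets does better; here f, j are left uncovered.

8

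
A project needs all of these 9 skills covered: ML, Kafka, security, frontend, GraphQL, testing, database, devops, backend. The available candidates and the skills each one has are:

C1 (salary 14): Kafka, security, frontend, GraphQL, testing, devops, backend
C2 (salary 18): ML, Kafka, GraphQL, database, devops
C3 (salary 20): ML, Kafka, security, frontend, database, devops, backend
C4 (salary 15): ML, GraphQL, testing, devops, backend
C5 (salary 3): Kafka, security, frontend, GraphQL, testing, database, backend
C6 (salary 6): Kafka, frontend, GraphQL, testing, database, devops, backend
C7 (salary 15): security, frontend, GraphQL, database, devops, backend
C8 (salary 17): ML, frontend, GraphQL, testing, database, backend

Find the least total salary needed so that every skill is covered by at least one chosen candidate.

C4, C5 cover every skill at salary 15 + 3 = 18.
Any cover uses at least 2 candidates; among all covering selections none totals below 18.
Greedy by coverage-per-salary would pick C5, C6, C4 for 24 — worse than the optimum 18.

18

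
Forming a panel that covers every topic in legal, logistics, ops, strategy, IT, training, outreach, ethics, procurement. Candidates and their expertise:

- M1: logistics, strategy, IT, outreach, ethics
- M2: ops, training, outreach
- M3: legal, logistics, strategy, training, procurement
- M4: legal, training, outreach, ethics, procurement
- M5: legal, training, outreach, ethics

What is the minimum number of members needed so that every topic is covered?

M1, M2, M3 together cover {legal, logistics, ops, strategy, IT, training, outreach, ethics, procurement} — every topic.
No 2 of the 5 members cover everything (all 10 pairs fall short), so 3 is minimum.

3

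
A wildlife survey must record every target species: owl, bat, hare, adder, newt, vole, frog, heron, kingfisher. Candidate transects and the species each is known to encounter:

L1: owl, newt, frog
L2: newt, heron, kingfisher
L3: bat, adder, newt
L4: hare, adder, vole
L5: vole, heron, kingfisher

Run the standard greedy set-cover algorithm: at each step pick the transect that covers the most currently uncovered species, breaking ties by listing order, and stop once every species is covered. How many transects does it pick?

Pick 1: L1 covers 3 new species (owl, newt, frog).
Pick 2: L4 covers 3 new species (hare, adder, vole).
Pick 3: L2 covers 2 new species (heron, kingfisher).
Pick 4: L3 covers 1 new species (bat).
Greedy uses 4 transects.

4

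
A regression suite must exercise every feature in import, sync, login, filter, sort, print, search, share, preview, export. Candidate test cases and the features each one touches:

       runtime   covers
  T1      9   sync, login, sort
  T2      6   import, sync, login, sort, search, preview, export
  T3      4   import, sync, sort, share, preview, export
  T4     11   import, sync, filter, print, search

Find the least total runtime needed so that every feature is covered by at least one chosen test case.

T2, T3, T4 cover every feature at runtime 6 + 4 + 11 = 21.
Any cover uses at least 3 test cases; among all covering selections none totals below 21.

21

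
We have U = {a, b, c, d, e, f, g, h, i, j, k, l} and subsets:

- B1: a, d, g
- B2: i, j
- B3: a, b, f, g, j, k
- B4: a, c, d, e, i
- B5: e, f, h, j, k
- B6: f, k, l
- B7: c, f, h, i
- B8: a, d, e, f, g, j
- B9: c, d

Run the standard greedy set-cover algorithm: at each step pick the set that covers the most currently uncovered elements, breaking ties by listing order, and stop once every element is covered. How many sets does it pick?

Pick 1: B3 covers 6 new elements (a, b, f, g, j, k).
Pick 2: B4 covers 4 new elements (c, d, e, i).
Pick 3: B5 covers 1 new elements (h).
Pick 4: B6 covers 1 new elements (l).
Greedy uses 4 sets.

4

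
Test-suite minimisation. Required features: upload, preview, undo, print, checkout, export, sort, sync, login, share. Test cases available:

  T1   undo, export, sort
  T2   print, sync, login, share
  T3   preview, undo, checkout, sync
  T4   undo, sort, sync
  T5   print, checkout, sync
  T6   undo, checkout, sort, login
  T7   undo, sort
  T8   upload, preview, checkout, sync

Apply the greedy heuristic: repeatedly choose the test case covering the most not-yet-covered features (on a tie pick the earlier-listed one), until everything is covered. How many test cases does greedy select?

3

Pick 1: T2 covers 4 new features (print, sync, login, share).
Pick 2: T1 covers 3 new features (undo, export, sort).
Pick 3: T8 covers 3 new features (upload, preview, checkout).
Greedy uses 3 test cases.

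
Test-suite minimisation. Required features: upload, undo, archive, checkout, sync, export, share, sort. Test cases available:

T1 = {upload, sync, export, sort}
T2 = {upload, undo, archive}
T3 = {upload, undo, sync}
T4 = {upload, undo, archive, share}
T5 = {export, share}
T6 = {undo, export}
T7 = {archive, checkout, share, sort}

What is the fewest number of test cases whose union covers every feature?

3

T1, T2, T7 together cover {upload, undo, archive, checkout, sync, export, share, sort} — every feature.
No 2 of the 7 test cases cover everything (all 21 pairs fall short), so 3 is minimum.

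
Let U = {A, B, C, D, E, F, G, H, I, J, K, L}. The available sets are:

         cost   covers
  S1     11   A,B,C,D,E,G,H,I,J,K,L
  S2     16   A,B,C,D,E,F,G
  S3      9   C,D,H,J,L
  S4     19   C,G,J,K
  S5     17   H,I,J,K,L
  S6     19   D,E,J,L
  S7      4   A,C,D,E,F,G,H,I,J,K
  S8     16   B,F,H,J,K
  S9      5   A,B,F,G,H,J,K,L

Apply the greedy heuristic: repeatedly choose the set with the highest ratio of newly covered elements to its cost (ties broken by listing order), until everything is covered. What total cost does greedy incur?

Pick 1: S7 adds 10 new (A, C, D, E, F, G, H, I, J, K) at cost 4 (ratio 10/4).
Pick 2: S9 adds 2 new (B, L) at cost 5 (ratio 2/5).
Greedy total cost: 4 + 5 = 9.

9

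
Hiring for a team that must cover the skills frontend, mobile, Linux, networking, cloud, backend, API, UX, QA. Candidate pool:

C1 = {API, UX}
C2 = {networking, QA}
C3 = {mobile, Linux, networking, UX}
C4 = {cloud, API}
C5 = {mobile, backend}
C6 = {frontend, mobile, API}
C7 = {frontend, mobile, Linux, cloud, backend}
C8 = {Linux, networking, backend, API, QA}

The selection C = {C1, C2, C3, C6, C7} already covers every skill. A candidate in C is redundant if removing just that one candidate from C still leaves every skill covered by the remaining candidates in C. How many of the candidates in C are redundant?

Drop C1: the rest still cover every skill — redundant.
Drop C2: QA uncovered — not redundant.
Drop C3: the rest still cover every skill — redundant.
Drop C6: the rest still cover every skill — redundant.
Drop C7: cloud, backend uncovered — not redundant.
3 redundant: C1, C3, C6.

3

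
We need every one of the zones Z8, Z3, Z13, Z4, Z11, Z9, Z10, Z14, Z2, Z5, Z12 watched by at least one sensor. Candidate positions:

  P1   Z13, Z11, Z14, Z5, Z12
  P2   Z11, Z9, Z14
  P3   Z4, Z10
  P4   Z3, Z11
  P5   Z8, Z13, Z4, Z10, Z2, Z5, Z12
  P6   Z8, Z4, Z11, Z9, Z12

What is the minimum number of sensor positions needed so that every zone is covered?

P2, P4, P5 together cover {Z8, Z3, Z13, Z4, Z11, Z9, Z10, Z14, Z2, Z5, Z12} — every zone.
No 2 of the 6 sensor positions cover everything (all 15 pairs fall short), so 3 is minimum.

3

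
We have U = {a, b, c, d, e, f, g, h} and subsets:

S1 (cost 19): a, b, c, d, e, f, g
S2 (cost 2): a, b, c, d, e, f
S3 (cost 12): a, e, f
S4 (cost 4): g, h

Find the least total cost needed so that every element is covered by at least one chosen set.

S2, S4 cover every element at cost 2 + 4 = 6.
Any cover uses at least 2 sets; among all covering selections none totals below 6.

6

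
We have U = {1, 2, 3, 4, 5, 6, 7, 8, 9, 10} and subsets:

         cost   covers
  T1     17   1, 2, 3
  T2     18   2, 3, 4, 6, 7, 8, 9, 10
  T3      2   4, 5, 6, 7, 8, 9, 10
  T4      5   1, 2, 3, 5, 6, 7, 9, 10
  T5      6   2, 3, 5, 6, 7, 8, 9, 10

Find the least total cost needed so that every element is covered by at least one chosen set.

7

T3, T4 cover every element at cost 2 + 5 = 7.
Any cover uses at least 2 sets; among all covering selections none totals below 7.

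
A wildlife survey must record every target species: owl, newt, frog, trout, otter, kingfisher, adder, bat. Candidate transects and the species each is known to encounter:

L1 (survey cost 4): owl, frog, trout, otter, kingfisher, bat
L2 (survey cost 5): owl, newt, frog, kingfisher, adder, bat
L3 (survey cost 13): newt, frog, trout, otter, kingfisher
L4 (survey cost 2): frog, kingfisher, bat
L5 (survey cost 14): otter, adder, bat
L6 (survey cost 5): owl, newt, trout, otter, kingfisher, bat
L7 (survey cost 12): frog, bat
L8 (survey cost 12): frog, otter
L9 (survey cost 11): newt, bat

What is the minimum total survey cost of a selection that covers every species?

9

L1, L2 cover every species at survey cost 4 + 5 = 9.
Any cover uses at least 2 transects; among all covering selections none totals below 9.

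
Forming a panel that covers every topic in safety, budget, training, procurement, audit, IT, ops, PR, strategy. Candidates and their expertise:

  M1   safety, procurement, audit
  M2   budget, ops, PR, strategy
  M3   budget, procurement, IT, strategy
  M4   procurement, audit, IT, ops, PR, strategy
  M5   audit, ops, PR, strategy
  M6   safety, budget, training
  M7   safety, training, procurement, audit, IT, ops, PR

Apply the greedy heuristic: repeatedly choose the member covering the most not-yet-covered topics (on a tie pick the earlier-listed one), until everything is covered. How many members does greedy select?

Pick 1: M7 covers 7 new topics (safety, training, procurement, audit, IT, ops, PR).
Pick 2: M2 covers 2 new topics (budget, strategy).
Greedy uses 2 members.

2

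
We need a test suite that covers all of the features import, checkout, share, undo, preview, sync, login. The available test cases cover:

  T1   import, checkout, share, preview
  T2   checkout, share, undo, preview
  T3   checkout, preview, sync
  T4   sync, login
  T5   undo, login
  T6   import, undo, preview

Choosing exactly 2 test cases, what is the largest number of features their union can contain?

Choosing T1, T4 covers {import, checkout, share, preview, sync, login} — 6 features.
No choice of 2 test cases does better; here undo is left uncovered.

6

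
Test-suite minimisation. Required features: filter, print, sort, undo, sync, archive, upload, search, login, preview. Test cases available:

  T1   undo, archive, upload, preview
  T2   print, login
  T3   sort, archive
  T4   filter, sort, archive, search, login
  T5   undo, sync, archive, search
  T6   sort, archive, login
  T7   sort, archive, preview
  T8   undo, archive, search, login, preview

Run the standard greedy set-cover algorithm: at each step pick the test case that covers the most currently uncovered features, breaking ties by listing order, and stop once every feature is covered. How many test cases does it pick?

Pick 1: T4 covers 5 new features (filter, sort, archive, search, login).
Pick 2: T1 covers 3 new features (undo, upload, preview).
Pick 3: T2 covers 1 new features (print).
Pick 4: T5 covers 1 new features (sync).
Greedy uses 4 test cases.

4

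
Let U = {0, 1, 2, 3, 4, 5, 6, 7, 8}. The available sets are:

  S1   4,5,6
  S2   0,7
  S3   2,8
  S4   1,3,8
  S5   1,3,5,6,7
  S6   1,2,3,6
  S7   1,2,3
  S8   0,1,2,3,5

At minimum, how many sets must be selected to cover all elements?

4

S1, S2, S3, S4 together cover {0, 1, 2, 3, 4, 5, 6, 7, 8} — every element.
No 3 of the 8 sets cover everything (all 56 triples fall short), so 4 is minimum.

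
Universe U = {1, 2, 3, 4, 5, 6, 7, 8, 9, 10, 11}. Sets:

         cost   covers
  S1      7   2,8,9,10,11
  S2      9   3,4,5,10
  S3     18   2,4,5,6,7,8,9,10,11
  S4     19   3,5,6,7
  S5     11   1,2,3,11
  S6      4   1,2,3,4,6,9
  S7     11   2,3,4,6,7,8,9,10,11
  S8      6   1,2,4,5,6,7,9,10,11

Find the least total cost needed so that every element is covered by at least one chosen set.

17

S7, S8 cover every element at cost 11 + 6 = 17.
Any cover uses at least 2 sets; among all covering selections none totals below 17.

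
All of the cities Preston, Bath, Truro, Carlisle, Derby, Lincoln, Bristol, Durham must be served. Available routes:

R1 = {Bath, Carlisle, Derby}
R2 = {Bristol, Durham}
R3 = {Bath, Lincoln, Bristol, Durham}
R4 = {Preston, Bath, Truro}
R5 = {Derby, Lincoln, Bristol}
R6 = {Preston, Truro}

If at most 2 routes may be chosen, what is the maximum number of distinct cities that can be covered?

6

Choosing R1, R3 covers {Bath, Carlisle, Derby, Lincoln, Bristol, Durham} — 6 cities.
No choice of 2 routes does better; here Preston, Truro are left uncovered.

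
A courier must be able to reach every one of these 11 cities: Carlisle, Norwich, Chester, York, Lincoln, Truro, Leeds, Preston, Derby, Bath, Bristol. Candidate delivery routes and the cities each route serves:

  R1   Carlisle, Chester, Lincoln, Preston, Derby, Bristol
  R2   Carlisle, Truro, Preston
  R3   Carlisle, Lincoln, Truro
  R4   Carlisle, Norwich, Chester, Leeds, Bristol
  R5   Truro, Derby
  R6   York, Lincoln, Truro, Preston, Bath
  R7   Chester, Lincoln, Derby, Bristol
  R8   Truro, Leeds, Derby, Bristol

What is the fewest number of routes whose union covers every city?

3

R1, R4, R6 together cover {Carlisle, Norwich, Chester, York, Lincoln, Truro, Leeds, Preston, Derby, Bath, Bristol} — every city.
No 2 of the 8 routes cover everything (all 28 pairs fall short), so 3 is minimum.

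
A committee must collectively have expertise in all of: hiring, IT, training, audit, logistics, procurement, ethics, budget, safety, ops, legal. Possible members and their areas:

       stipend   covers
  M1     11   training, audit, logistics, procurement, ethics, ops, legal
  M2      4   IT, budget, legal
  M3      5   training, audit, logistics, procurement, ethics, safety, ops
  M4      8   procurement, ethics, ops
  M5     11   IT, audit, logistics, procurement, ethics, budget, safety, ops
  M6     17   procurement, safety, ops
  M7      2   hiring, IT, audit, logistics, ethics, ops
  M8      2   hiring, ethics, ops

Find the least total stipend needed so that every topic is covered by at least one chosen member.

11

M2, M3, M7 cover every topic at stipend 4 + 5 + 2 = 11.
Any cover uses at least 3 members; among all covering selections none totals below 11.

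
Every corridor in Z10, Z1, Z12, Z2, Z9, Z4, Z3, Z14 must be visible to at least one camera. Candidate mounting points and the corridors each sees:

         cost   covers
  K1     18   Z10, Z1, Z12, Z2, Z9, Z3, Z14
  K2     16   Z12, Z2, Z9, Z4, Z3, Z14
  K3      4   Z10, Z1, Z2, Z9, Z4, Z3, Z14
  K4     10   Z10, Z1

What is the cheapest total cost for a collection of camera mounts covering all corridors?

20

K2, K3 cover every corridor at cost 16 + 4 = 20.
Any cover uses at least 2 camera mounts; among all covering selections none totals below 20.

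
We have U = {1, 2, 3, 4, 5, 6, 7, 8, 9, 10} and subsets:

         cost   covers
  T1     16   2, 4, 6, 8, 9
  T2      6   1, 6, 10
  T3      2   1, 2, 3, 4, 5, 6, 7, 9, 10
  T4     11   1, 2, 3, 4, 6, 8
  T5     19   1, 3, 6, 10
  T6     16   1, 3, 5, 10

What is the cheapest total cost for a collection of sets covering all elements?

13

T3, T4 cover every element at cost 2 + 11 = 13.
Any cover uses at least 2 sets; among all covering selections none totals below 13.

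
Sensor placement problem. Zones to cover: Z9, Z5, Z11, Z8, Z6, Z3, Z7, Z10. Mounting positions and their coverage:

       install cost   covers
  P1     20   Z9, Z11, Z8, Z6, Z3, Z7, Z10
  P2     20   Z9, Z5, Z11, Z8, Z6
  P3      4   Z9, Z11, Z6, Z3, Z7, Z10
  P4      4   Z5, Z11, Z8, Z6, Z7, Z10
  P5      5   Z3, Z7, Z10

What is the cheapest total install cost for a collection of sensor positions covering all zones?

P3, P4 cover every zone at install cost 4 + 4 = 8.
Any cover uses at least 2 sensor positions; among all covering selections none totals below 8.

8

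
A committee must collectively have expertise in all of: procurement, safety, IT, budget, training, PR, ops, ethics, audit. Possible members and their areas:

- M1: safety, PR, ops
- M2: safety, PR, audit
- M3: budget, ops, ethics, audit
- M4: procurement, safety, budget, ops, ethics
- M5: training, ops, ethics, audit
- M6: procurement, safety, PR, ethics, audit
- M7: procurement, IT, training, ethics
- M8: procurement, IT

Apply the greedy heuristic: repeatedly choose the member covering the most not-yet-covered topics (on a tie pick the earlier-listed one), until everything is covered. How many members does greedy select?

3

Pick 1: M4 covers 5 new topics (procurement, safety, budget, ops, ethics).
Pick 2: M2 covers 2 new topics (PR, audit).
Pick 3: M7 covers 2 new topics (IT, training).
Greedy uses 3 members.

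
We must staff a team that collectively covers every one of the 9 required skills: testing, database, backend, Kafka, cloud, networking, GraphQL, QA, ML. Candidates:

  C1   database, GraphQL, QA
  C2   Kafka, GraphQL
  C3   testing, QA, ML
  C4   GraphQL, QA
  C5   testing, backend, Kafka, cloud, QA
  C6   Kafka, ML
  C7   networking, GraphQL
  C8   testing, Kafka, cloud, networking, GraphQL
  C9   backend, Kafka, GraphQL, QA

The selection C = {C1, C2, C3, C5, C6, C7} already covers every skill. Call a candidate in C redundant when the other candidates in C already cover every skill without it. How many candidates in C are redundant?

3

Drop C1: database uncovered — not redundant.
Drop C2: the rest still cover every skill — redundant.
Drop C3: the rest still cover every skill — redundant.
Drop C5: backend, cloud uncovered — not redundant.
Drop C6: the rest still cover every skill — redundant.
Drop C7: networking uncovered — not redundant.
3 redundant: C2, C3, C6.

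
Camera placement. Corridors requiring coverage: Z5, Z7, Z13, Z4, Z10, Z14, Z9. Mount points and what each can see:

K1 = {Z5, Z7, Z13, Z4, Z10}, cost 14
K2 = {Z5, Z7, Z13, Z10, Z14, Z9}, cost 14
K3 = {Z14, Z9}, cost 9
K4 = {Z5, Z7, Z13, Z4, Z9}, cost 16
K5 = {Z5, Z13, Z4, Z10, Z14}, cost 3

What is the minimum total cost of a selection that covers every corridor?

17

K2, K5 cover every corridor at cost 14 + 3 = 17.
Any cover uses at least 2 camera mounts; among all covering selections none totals below 17.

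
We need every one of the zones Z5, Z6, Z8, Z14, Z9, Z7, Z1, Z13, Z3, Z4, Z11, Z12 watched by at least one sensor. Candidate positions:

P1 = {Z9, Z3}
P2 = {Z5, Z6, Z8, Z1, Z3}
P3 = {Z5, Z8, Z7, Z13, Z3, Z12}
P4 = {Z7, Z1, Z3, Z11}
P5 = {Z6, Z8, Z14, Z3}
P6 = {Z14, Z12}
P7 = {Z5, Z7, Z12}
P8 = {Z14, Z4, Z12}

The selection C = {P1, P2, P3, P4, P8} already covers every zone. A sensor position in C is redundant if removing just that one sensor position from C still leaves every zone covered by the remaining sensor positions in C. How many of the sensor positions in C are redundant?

Drop P1: Z9 uncovered — not redundant.
Drop P2: Z6 uncovered — not redundant.
Drop P3: Z13 uncovered — not redundant.
Drop P4: Z11 uncovered — not redundant.
Drop P8: Z14, Z4 uncovered — not redundant.
None of the sensor positions in C is redundant.

0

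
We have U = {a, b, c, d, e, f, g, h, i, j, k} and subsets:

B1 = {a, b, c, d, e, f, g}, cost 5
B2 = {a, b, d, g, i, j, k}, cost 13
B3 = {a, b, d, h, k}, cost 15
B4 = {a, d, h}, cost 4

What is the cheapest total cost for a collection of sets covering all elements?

B1, B2, B4 cover every element at cost 5 + 13 + 4 = 22.
Any cover uses at least 3 sets; among all covering selections none totals below 22.

22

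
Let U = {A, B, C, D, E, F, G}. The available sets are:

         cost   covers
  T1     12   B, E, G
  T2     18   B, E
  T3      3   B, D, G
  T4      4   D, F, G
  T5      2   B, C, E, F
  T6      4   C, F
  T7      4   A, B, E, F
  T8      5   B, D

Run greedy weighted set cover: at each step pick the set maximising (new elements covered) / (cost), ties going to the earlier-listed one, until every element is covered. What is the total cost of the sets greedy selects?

9

Pick 1: T5 adds 4 new (B, C, E, F) at cost 2 (ratio 4/2).
Pick 2: T3 adds 2 new (D, G) at cost 3 (ratio 2/3).
Pick 3: T7 adds 1 new (A) at cost 4 (ratio 1/4).
Greedy total cost: 2 + 3 + 4 = 9.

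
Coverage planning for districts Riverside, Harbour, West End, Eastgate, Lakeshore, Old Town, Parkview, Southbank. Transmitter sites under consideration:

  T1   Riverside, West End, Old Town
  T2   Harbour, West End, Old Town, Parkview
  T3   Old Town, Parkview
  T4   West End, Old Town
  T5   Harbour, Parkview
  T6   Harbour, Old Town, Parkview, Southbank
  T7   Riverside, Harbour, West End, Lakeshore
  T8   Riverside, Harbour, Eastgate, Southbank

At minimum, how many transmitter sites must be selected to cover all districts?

3

T2, T7, T8 together cover {Riverside, Harbour, West End, Eastgate, Lakeshore, Old Town, Parkview, Southbank} — every district.
No 2 of the 8 transmitter sites cover everything (all 28 pairs fall short), so 3 is minimum.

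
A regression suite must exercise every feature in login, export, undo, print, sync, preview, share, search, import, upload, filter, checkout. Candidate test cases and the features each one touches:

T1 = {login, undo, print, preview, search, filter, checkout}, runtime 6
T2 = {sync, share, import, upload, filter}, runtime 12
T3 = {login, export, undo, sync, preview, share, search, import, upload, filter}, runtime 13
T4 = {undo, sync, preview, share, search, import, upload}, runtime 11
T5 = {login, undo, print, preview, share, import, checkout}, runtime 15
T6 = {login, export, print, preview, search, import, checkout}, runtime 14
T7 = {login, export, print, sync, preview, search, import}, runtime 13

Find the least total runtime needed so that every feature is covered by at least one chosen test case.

T1, T3 cover every feature at runtime 6 + 13 = 19.
Any cover uses at least 2 test cases; among all covering selections none totals below 19.

19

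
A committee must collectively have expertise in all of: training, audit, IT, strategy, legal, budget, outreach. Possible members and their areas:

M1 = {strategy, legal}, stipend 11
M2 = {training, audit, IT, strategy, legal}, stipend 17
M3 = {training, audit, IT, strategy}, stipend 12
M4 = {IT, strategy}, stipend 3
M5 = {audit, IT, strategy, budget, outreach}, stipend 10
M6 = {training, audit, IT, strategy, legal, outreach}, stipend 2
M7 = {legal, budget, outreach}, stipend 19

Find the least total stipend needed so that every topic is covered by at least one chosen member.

12

M5, M6 cover every topic at stipend 10 + 2 = 12.
Any cover uses at least 2 members; among all covering selections none totals below 12.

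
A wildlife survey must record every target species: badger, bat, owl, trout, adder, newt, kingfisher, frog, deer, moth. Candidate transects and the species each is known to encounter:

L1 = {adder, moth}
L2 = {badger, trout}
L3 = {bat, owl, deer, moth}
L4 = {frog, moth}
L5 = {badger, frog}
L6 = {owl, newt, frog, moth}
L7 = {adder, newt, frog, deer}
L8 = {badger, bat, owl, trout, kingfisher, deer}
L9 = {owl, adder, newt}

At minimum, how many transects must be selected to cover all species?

3

L1, L6, L8 together cover {badger, bat, owl, trout, adder, newt, kingfisher, frog, deer, moth} — every species.
No 2 of the 9 transects cover everything (all 36 pairs fall short), so 3 is minimum.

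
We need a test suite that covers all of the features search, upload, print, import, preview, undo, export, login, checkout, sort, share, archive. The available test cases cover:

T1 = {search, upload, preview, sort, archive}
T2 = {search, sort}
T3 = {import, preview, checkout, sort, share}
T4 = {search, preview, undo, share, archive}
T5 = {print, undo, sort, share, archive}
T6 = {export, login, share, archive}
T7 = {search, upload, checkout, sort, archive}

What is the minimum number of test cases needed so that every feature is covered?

4

T1, T3, T5, T6 together cover {search, upload, print, import, preview, undo, export, login, checkout, sort, share, archive} — every feature.
No 3 of the 7 test cases cover everything (all 35 triples fall short), so 4 is minimum.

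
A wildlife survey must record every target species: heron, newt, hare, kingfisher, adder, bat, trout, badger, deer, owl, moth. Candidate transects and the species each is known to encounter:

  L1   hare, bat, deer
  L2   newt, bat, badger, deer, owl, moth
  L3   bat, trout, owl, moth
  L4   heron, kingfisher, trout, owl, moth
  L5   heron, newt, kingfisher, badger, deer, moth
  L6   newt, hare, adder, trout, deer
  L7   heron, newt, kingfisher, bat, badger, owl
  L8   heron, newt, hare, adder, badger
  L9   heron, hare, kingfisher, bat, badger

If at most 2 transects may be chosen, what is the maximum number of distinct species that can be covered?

10

Choosing L6, L7 covers {heron, newt, hare, kingfisher, adder, bat, trout, badger, deer, owl} — 10 species.
No choice of 2 transects does better; here moth is left uncovered.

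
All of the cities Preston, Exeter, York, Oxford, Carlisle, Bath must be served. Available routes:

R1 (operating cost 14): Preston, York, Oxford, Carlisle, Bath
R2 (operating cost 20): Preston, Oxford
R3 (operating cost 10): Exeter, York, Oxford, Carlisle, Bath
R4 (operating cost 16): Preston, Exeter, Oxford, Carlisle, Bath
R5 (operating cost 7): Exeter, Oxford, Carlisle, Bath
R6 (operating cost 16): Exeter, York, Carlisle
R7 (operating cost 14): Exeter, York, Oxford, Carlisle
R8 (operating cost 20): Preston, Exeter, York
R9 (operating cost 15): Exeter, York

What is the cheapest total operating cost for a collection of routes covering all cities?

R1, R5 cover every city at operating cost 14 + 7 = 21.
Any cover uses at least 2 routes; among all covering selections none totals below 21.

21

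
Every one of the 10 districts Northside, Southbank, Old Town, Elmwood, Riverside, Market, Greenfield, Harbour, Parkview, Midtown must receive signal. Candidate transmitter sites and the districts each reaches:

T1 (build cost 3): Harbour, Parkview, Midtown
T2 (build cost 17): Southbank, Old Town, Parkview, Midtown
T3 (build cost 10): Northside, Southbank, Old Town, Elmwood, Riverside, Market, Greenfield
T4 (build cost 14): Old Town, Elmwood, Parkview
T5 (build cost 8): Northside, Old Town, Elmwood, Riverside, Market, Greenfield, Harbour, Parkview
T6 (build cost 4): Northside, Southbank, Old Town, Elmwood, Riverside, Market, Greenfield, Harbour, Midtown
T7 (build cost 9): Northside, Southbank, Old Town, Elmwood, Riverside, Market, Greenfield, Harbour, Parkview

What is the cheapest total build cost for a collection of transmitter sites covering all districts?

T1, T6 cover every district at build cost 3 + 4 = 7.
Any cover uses at least 2 transmitter sites; among all covering selections none totals below 7.

7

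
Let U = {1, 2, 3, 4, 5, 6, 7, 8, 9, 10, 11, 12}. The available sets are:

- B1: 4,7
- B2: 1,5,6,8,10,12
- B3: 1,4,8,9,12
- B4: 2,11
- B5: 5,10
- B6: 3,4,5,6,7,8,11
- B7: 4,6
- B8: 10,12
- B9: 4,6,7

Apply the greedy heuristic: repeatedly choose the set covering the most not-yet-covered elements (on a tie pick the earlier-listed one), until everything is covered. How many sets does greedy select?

4

Pick 1: B6 covers 7 new elements (3, 4, 5, 6, 7, 8, 11).
Pick 2: B2 covers 3 new elements (1, 10, 12).
Pick 3: B3 covers 1 new elements (9).
Pick 4: B4 covers 1 new elements (2).
Greedy uses 4 sets.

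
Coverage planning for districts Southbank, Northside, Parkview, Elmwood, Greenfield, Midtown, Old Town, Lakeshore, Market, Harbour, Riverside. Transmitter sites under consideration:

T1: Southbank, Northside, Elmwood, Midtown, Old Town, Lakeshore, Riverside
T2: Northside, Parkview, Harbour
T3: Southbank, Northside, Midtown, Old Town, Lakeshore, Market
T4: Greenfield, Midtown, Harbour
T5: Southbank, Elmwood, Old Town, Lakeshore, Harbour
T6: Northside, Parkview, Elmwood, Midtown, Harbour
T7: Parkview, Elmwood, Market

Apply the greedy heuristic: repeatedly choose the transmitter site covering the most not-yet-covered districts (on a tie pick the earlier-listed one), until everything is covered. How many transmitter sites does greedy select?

Pick 1: T1 covers 7 new districts (Southbank, Northside, Elmwood, Midtown, Old Town, Lakeshore, Riverside).
Pick 2: T2 covers 2 new districts (Parkview, Harbour).
Pick 3: T3 covers 1 new districts (Market).
Pick 4: T4 covers 1 new districts (Greenfield).
Greedy uses 4 transmitter sites. (The true minimum is 3.)

4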